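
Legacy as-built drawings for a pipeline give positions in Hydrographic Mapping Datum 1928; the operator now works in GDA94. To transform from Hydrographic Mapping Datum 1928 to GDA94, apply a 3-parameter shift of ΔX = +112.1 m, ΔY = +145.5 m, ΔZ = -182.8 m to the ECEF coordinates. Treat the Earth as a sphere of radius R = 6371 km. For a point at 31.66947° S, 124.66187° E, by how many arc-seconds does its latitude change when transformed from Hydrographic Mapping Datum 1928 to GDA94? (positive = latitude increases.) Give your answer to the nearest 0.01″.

sin φ = -0.525018, cos φ = 0.851091, sin λ = 0.822523, cos λ = -0.568732.
North component: ΔN = −sin φ cos λ·ΔX − sin φ sin λ·ΔY + cos φ·ΔZ = −(-0.525018)(-0.568732)(112.1) − (-0.525018)(0.822523)(145.5) + (0.851091)(-182.8) = -126.22 m.
1° of latitude spans πR/180 = 111195 m, so Δφ = -126.22 / 111195 × 3600 = -4.086″.

Δφ = -4.09″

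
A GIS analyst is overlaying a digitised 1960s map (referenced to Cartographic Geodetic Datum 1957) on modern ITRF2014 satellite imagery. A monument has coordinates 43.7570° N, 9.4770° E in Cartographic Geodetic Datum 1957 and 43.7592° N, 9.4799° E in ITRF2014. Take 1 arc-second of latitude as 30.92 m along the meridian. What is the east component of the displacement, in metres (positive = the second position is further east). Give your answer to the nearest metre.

ΔE = 233 m

Δφ = 43.7592° − 43.7570° = +0.0022°; Δλ = 9.4799° − 9.4770° = +0.0029°.
1° of latitude = 3600 × 30.92 = 111312 m.
ΔN = Δφ × 111312 = 244.9 m; ΔE = Δλ × 111312 × cos(43.7570°) = +0.0029 × 111312 × 0.722279 = 233.2 m.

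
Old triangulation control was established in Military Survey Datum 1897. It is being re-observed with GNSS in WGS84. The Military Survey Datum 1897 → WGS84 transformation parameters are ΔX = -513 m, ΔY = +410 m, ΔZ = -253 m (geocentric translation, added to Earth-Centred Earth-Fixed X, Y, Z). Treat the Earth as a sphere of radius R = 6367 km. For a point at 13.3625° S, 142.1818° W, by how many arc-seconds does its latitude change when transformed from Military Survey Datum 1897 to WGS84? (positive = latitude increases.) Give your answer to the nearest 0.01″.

sin φ = -0.231111, cos φ = 0.972927, sin λ = -0.613158, cos λ = -0.789960.
North component: ΔN = −sin φ cos λ·ΔX − sin φ sin λ·ΔY + cos φ·ΔZ = −(-0.231111)(-0.789960)(-513) − (-0.231111)(-0.613158)(410) + (0.972927)(-253) = -210.59 m.
1° of latitude spans πR/180 = 111125 m, so Δφ = -210.59 / 111125 × 3600 = -6.822″.

Δφ = -6.82″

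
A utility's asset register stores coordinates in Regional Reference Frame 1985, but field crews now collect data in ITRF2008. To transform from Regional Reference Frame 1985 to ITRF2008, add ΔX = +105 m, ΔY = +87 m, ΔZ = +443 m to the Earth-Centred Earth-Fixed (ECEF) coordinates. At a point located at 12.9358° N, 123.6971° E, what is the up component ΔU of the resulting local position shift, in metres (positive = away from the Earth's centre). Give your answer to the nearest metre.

At φ = 12.9358°, λ = 123.6971°: sin φ = 0.223859, cos φ = 0.974622, sin λ = 0.831982, cos λ = -0.554802.
ΔU = cos φ cos λ·ΔX + cos φ sin λ·ΔY + sin φ·ΔZ = (0.974622)(-0.554802)(105) + (0.974622)(0.831982)(87) + (0.223859)(443) = 112.94 m.

ΔU = 113 m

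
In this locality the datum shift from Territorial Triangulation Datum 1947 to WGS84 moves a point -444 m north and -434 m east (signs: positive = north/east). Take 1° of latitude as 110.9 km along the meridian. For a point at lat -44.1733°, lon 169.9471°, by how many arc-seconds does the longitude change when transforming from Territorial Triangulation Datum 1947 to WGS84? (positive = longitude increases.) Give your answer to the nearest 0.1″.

Δλ = -19.6″

At latitude -44.1733°, cos φ = 0.717235.
1° of longitude at this latitude = 110.9 × cos φ = 79.54 km, so Δλ = -434.0 / 79541.4 = -0.0054563° = -19.643″.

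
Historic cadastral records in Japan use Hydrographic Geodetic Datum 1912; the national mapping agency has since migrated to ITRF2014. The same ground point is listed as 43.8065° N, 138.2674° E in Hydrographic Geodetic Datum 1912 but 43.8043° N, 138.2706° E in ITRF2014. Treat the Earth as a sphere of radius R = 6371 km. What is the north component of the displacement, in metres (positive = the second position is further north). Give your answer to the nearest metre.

Δφ = 43.8043° − 43.8065° = -0.0022°; Δλ = 138.2706° − 138.2674° = +0.0032°.
1° along a meridian = πR/180 = 111195 m.
ΔN = Δφ × 111195 = -244.6 m; ΔE = Δλ × 111195 × cos(43.8065°) = +0.0032 × 111195 × 0.721682 = 256.8 m.

ΔN = -245 m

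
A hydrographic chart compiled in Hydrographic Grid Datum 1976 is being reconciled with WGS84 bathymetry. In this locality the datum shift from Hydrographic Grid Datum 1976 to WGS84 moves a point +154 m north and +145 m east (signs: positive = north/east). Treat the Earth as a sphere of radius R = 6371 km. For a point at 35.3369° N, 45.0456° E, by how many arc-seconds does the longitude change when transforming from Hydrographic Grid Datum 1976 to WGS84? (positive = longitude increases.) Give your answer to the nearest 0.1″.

Δλ = 5.8″

At latitude 35.3369°, cos φ = 0.815765.
One radian of longitude at latitude φ spans R cos φ, so Δλ = ΔE / (R cos φ) = 145.0 / (6371000 × 0.815765) = 2.7899e-05 rad = 5.755″.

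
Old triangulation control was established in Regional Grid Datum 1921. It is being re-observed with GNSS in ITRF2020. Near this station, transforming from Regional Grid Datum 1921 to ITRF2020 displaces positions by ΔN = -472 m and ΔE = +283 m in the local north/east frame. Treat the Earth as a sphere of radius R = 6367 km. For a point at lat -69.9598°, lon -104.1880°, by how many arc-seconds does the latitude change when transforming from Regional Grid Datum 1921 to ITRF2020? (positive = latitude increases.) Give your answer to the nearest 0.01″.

Δφ = -15.29″

On a sphere of radius R, 1 rad of latitude = R, so Δφ = ΔN / R = -472.0 / 6367000 = -7.4132e-05 rad = -15.291″.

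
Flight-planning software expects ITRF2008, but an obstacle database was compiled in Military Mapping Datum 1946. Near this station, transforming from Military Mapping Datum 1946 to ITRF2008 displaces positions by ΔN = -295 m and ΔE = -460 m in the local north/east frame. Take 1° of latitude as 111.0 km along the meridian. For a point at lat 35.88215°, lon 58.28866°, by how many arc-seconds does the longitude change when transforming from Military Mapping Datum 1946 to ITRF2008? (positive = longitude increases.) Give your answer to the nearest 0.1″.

Δλ = -18.4″

At latitude 35.88215°, cos φ = 0.810224.
1° of longitude at this latitude = 111.0 × cos φ = 89.93 km, so Δλ = -460.0 / 89934.9 = -0.0051148° = -18.413″.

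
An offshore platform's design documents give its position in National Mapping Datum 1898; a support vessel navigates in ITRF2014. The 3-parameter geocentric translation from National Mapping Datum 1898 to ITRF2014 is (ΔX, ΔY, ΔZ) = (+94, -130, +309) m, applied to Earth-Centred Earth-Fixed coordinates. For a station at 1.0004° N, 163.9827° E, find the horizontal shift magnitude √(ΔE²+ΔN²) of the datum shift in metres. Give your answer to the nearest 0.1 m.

326.5 m

At φ = 1.0004°, λ = 163.9827°: sin φ = 0.017459, cos φ = 0.999848, sin λ = 0.275928, cos λ = -0.961178.
ΔE = −sin λ·ΔX + cos λ·ΔY = −(0.275928)·(94) + (-0.961178)·(-130) = 99.02 m.
ΔN = −sin φ cos λ·ΔX − sin φ sin λ·ΔY + cos φ·ΔZ = −(0.017459)(-0.961178)(94) − (0.017459)(0.275928)(-130) + (0.999848)(309) = 311.16 m.
Horizontal magnitude = √(ΔE² + ΔN²) = √(99.02² + 311.16²) = 326.53 m.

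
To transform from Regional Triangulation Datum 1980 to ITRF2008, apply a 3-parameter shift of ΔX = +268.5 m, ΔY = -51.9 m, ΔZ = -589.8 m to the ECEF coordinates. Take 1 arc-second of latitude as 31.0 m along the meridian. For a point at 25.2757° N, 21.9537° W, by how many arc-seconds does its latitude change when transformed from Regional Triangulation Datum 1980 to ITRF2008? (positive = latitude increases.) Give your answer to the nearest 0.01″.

sin φ = 0.426974, cos φ = 0.904264, sin λ = -0.373857, cos λ = 0.927486.
North component: ΔN = −sin φ cos λ·ΔX − sin φ sin λ·ΔY + cos φ·ΔZ = −(0.426974)(0.927486)(268.5) − (0.426974)(-0.373857)(-51.9) + (0.904264)(-589.8) = -647.95 m.
1° of latitude spans 3600 × 31.00 = 111600 m, so Δφ = -647.95 / 111600 × 3600 = -20.902″.

Δφ = -20.90″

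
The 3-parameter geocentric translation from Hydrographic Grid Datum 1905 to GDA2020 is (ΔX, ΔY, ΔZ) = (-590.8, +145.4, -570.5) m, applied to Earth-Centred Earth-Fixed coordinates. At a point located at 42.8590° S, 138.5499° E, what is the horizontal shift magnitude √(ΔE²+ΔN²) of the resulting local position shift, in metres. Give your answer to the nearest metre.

287 m

The local east axis at (φ, λ) is (−sin λ, cos λ, 0), so ΔE = −sin(138.5499°)·(-590.8) + cos(138.5499°)·145.4 = 282.11 m.
The local north axis is (−sin φ cos λ, −sin φ sin λ, cos φ), giving ΔN = 301.207 + 65.469 − 418.194 = -51.52 m.
Horizontal magnitude = √(ΔE² + ΔN²) = √(282.11² + (-51.52)²) = 286.77 m.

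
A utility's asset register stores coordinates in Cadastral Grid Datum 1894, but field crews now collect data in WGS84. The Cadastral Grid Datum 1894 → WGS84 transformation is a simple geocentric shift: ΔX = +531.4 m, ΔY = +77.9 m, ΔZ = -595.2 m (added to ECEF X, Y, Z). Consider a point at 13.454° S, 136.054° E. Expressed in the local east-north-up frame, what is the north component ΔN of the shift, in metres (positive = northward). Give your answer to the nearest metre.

ΔN = -655 m

The local north axis is (−sin φ cos λ, −sin φ sin λ, cos φ), giving ΔN = -89.019 + 12.578 − 578.866 = -655.31 m.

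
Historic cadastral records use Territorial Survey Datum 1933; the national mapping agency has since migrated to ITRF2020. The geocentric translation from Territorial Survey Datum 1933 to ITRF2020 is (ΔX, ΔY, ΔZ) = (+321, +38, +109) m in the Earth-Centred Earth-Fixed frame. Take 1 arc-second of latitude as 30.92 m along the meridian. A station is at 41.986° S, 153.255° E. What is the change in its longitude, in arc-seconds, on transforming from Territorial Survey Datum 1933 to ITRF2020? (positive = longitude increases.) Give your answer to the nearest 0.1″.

sin φ = -0.668949, cos φ = 0.743308, sin λ = 0.450021, cos λ = -0.893018.
East component: ΔE = −sin λ·ΔX + cos λ·ΔY = −(0.450021)(321) + (-0.893018)(38) = -178.39 m.
1° of latitude spans 3600 × 30.92 = 111312 m; at latitude φ, 1° of longitude spans that × cos φ = 82739.1 m, so Δλ = -178.39 / 82739.1 × 3600 = -7.762″.

Δλ = -7.8″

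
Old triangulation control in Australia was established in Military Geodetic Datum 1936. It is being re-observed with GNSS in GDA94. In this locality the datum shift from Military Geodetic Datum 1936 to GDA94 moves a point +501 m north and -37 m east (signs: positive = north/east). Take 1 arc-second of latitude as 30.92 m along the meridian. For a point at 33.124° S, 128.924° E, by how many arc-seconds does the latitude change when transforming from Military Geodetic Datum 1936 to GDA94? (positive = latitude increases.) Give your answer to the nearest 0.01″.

Δφ = 16.20″

1″ of latitude = 30.92 m, so Δφ = 501.0 / 30.92 = 16.203″.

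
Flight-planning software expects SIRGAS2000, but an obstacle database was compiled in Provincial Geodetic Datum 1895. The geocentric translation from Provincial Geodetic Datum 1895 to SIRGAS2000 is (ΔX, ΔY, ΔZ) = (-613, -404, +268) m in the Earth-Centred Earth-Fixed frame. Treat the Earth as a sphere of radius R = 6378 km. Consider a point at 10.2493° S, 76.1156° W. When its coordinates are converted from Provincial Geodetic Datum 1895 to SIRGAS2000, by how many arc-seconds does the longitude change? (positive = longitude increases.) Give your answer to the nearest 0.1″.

sin φ = -0.177932, cos φ = 0.984043, sin λ = -0.970782, cos λ = 0.239964.
East component: ΔE = −sin λ·ΔX + cos λ·ΔY = −(-0.970782)(-613) + (0.239964)(-404) = -692.03 m.
1° of latitude spans πR/180 = 111317 m; at latitude φ, 1° of longitude spans that × cos φ = 109540.8 m, so Δλ = -692.03 / 109540.8 × 3600 = -22.743″.

Δλ = -22.7″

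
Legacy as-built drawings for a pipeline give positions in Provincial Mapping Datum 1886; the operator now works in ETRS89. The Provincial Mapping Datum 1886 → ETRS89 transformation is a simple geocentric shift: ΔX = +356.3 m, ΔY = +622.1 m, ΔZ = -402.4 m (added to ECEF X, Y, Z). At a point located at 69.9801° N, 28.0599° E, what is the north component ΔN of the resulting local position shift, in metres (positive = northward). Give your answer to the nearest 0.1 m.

The local north axis is (−sin φ cos λ, −sin φ sin λ, cos φ), giving ΔN = -295.420 − 274.950 − 137.760 = -708.13 m.

ΔN = -708.1 m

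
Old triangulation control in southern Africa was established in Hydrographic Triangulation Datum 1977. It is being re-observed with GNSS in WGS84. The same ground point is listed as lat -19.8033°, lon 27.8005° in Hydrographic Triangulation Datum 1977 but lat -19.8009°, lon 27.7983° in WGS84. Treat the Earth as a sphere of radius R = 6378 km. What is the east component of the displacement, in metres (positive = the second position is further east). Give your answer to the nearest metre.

Δφ = -19.8009° − -19.8033° = +0.0024°; Δλ = 27.7983° − 27.8005° = -0.0022°.
1° along a meridian = πR/180 = 111317 m.
ΔN = Δφ × 111317 = 267.2 m; ΔE = Δλ × 111317 × cos(-19.8033°) = -0.0022 × 111317 × 0.940861 = -230.4 m.

ΔE = -230 m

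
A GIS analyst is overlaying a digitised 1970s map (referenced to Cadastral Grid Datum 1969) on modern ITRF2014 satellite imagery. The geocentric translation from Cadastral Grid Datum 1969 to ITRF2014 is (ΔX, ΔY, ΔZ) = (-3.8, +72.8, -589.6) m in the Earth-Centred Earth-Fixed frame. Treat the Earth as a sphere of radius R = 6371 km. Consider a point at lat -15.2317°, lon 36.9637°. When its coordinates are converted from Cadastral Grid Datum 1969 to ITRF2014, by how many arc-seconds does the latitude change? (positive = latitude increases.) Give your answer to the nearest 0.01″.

sin φ = -0.262723, cos φ = 0.964871, sin λ = 0.601309, cos λ = 0.799017.
North component: ΔN = −sin φ cos λ·ΔX − sin φ sin λ·ΔY + cos φ·ΔZ = −(-0.262723)(0.799017)(-3.8) − (-0.262723)(0.601309)(72.8) + (0.964871)(-589.6) = -558.19 m.
1° of latitude spans πR/180 = 111195 m, so Δφ = -558.19 / 111195 × 3600 = -18.072″.

Δφ = -18.07″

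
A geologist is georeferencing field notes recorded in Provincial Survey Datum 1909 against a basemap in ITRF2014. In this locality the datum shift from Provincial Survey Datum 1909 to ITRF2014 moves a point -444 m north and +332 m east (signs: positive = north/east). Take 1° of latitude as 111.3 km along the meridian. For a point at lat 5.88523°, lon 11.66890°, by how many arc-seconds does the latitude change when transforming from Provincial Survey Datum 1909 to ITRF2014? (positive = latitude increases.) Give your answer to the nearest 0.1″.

1° of latitude = 111.3 km, so Δφ = -444.0 / 111300 = -0.0039892° = -14.361″.

Δφ = -14.4″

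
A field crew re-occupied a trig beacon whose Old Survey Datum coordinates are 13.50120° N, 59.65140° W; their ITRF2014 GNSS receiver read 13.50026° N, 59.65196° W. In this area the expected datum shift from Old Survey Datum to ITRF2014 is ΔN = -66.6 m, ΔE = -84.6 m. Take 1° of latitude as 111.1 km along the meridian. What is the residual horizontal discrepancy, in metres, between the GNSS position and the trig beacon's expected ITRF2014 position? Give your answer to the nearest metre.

Observed coordinate differences: Δφ = -0.00094°, Δλ = -0.00056°.
Converting to metres (1° lat = 111100 m, cos φ = 0.972365): observed ΔN = -104.4 m, observed ΔE = -60.5 m.
Subtracting the expected shift leaves a residual of -104.4 − (-66.6) = -37.8 m north and -60.5 − (-84.6) = 24.1 m east.
Residual distance = √((-37.8)² + 24.1²) = 44.9 m.

45 m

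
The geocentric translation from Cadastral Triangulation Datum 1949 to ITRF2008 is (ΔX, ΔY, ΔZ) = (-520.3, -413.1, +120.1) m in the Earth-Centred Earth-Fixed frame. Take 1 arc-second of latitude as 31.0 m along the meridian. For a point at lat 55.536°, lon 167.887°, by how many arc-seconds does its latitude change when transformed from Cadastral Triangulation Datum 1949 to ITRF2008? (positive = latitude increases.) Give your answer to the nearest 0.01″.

Δφ = -9.03″

sin φ = 0.824482, cos φ = 0.565888, sin λ = 0.209840, cos λ = -0.977736.
North component: ΔN = −sin φ cos λ·ΔX − sin φ sin λ·ΔY + cos φ·ΔZ = −(0.824482)(-0.977736)(-520.3) − (0.824482)(0.209840)(-413.1) + (0.565888)(120.1) = -279.99 m.
1° of latitude spans 3600 × 31.00 = 111600 m, so Δφ = -279.99 / 111600 × 3600 = -9.032″.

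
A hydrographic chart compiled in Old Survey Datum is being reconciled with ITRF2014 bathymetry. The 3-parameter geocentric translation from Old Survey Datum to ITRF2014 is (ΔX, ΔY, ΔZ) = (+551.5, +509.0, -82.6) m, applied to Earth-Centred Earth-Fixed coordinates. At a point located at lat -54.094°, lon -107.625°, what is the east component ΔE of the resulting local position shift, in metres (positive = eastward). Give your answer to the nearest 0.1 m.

ΔE = 371.5 m

The local east axis at (φ, λ) is (−sin λ, cos λ, 0), so ΔE = −sin(-107.625°)·551.5 + cos(-107.625°)·509.0 = 371.49 m.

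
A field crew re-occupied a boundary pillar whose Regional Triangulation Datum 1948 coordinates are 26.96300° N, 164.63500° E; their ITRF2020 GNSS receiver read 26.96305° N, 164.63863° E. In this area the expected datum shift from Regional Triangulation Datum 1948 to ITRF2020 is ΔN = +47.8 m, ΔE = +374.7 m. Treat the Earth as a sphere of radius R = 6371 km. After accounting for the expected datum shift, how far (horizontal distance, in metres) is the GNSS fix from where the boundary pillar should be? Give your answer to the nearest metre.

45 m

Observed coordinate differences: Δφ = +0.00005°, Δλ = +0.00363°.
Converting to metres (1° lat = 111195 m, cos φ = 0.891300): observed ΔN = 5.6 m, observed ΔE = 359.8 m.
Subtracting the expected shift leaves a residual of 5.6 − (47.8) = -42.2 m north and 359.8 − (374.7) = -14.9 m east.
Residual distance = √((-42.2)² + (-14.9)²) = 44.8 m.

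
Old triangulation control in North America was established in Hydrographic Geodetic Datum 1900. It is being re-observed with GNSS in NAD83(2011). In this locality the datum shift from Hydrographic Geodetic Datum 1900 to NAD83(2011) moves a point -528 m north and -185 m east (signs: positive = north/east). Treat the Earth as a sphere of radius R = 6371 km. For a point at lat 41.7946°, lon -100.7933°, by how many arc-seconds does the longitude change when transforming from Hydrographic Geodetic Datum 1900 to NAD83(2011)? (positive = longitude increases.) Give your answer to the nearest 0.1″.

Δλ = -8.0″

At latitude 41.7946°, cos φ = 0.745539.
One radian of longitude at latitude φ spans R cos φ, so Δλ = ΔE / (R cos φ) = -185.0 / (6371000 × 0.745539) = -3.8949e-05 rad = -8.034″.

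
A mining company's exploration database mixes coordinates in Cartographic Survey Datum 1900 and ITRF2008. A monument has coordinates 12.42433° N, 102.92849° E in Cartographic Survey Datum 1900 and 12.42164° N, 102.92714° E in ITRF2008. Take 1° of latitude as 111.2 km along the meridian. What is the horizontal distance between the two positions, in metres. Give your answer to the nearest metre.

333 m

Δφ = 12.42164° − 12.42433° = -0.00269°; Δλ = 102.92714° − 102.92849° = -0.00135°.
ΔN = Δφ × 111200 = -299.1 m; ΔE = Δλ × 111200 × cos(12.42433°) = -0.00135 × 111200 × 0.976581 = -146.6 m.
Distance = √(ΔE² + ΔN²) = √((-146.6)² + (-299.1)²) = 333.1 m.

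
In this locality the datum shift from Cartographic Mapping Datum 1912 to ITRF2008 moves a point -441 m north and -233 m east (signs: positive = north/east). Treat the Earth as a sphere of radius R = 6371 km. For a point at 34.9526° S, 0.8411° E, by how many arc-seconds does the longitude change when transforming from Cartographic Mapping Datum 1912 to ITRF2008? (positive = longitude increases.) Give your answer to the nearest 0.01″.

Δλ = -9.20″

At latitude -34.9526°, cos φ = 0.819626.
One radian of longitude at latitude φ spans R cos φ, so Δλ = ΔE / (R cos φ) = -233.0 / (6371000 × 0.819626) = -4.4620e-05 rad = -9.204″.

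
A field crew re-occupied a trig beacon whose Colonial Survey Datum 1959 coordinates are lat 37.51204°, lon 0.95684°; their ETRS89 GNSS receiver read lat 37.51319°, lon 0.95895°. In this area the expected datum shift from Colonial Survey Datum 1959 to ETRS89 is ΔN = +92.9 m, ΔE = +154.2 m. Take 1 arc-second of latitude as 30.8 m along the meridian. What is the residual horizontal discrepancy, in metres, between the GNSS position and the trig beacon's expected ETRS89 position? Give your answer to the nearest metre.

47 m

Observed coordinate differences: Δφ = +0.00115°, Δλ = +0.00211°.
Converting to metres (1° lat = 110880 m, cos φ = 0.793225): observed ΔN = 127.5 m, observed ΔE = 185.6 m.
Subtracting the expected shift leaves a residual of 127.5 − (92.9) = 34.6 m north and 185.6 − (154.2) = 31.4 m east.
Residual distance = √(34.6² + 31.4²) = 46.7 m.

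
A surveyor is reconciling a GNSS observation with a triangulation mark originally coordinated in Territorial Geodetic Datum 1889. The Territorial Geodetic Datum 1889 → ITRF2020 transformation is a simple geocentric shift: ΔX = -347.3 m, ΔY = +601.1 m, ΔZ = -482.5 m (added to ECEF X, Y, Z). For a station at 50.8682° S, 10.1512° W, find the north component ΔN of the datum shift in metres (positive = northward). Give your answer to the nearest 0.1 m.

ΔN = -651.9 m

At φ = -50.8682°, λ = -10.1512°: sin φ = -0.775696, cos φ = 0.631106, sin λ = -0.176246, cos λ = 0.984346.
ΔN = −sin φ cos λ·ΔX − sin φ sin λ·ΔY + cos φ·ΔZ = −(-0.775696)(0.984346)(-347.3) − (-0.775696)(-0.176246)(601.1) + (0.631106)(-482.5) = -651.87 m.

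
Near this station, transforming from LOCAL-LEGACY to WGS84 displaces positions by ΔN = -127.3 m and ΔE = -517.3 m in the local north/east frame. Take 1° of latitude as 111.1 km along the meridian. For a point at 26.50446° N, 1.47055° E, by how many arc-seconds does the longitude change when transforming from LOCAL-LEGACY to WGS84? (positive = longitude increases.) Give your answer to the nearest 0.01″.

Δλ = -18.73″

At latitude 26.50446°, cos φ = 0.894900.
1° of longitude at this latitude = 111.1 × cos φ = 99.42 km, so Δλ = -517.3 / 99423.3 = -0.0052030° = -18.731″.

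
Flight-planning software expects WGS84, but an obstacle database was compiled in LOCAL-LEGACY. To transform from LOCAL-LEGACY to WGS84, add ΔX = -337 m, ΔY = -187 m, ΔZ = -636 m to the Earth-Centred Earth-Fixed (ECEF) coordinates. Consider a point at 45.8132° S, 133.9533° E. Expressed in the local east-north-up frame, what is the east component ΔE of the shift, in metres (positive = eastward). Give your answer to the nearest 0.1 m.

At φ = -45.8132°, λ = 133.9533°: sin φ = -0.717071, cos φ = 0.697000, sin λ = 0.719906, cos λ = -0.694072.
ΔE = −sin λ·ΔX + cos λ·ΔY = −(0.719906)·(-337) + (-0.694072)·(-187) = 372.40 m.

ΔE = 372.4 m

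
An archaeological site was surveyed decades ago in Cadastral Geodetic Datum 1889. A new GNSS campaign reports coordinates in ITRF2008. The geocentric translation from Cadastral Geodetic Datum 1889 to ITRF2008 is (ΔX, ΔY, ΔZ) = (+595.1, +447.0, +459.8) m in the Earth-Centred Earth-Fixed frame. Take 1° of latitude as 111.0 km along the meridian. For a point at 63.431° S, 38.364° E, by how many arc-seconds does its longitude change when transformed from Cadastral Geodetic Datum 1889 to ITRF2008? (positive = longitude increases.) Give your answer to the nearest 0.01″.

Δλ = -1.37″

sin φ = -0.894396, cos φ = 0.447275, sin λ = 0.620655, cos λ = 0.784084.
East component: ΔE = −sin λ·ΔX + cos λ·ΔY = −(0.620655)(595.1) + (0.784084)(447.0) = -18.87 m.
1° of latitude spans 111000 m; at latitude φ, 1° of longitude spans that × cos φ = 49647.6 m, so Δλ = -18.87 / 49647.6 × 3600 = -1.368″.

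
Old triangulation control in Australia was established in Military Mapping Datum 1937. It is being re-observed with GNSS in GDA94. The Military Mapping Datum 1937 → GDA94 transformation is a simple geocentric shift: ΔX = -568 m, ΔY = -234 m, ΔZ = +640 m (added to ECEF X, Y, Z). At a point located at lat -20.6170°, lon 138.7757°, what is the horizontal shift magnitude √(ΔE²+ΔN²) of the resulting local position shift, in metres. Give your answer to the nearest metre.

At φ = -20.6170°, λ = 138.7757°: sin φ = -0.352119, cos φ = 0.935955, sin λ = 0.659009, cos λ = -0.752135.
ΔE = −sin λ·ΔX + cos λ·ΔY = −(0.659009)·(-568) + (-0.752135)·(-234) = 550.32 m.
ΔN = −sin φ cos λ·ΔX − sin φ sin λ·ΔY + cos φ·ΔZ = −(-0.352119)(-0.752135)(-568) − (-0.352119)(0.659009)(-234) + (0.935955)(640) = 695.14 m.
Horizontal magnitude = √(ΔE² + ΔN²) = √(550.32² + 695.14²) = 886.61 m.

887 m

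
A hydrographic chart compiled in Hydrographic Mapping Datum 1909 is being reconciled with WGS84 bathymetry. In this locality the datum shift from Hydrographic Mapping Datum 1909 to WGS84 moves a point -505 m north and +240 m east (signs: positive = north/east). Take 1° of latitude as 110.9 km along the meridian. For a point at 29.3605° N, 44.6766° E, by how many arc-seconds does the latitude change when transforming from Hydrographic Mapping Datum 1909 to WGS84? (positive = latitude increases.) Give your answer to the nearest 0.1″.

1° of latitude = 110.9 km, so Δφ = -505.0 / 110900 = -0.0045537° = -16.393″.

Δφ = -16.4″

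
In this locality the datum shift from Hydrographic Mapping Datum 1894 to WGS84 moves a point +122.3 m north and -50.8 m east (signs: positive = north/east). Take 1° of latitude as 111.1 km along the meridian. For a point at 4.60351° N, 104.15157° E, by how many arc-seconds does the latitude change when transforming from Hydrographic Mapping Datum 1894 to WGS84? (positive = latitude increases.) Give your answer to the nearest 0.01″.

Δφ = 3.96″

1° of latitude = 111.1 km, so Δφ = 122.3 / 111100 = 0.0011008° = 3.963″.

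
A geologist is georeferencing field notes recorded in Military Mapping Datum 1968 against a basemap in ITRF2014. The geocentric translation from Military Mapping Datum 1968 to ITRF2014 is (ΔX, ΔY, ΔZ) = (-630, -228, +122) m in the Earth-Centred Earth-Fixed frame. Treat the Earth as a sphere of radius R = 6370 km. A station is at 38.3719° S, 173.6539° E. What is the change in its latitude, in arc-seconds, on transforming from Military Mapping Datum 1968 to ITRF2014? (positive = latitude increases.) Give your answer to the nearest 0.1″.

sin φ = -0.620763, cos φ = 0.783998, sin λ = 0.110534, cos λ = -0.993872.
North component: ΔN = −sin φ cos λ·ΔX − sin φ sin λ·ΔY + cos φ·ΔZ = −(-0.620763)(-0.993872)(-630) − (-0.620763)(0.110534)(-228) + (0.783998)(122) = 468.69 m.
1° of latitude spans πR/180 = 111177 m, so Δφ = 468.69 / 111177 × 3600 = 15.176″.

Δφ = 15.2″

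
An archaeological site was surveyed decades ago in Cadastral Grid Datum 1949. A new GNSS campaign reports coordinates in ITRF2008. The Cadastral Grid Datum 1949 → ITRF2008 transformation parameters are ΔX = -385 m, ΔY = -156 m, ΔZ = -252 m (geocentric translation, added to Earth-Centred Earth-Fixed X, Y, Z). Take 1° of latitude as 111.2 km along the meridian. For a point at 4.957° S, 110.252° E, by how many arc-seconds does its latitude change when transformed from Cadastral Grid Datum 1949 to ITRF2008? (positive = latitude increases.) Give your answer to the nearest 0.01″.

Δφ = -8.16″

sin φ = -0.086408, cos φ = 0.996260, sin λ = 0.938179, cos λ = -0.346150.
North component: ΔN = −sin φ cos λ·ΔX − sin φ sin λ·ΔY + cos φ·ΔZ = −(-0.086408)(-0.346150)(-385) − (-0.086408)(0.938179)(-156) + (0.996260)(-252) = -252.19 m.
1° of latitude spans 111200 m, so Δφ = -252.19 / 111200 × 3600 = -8.164″.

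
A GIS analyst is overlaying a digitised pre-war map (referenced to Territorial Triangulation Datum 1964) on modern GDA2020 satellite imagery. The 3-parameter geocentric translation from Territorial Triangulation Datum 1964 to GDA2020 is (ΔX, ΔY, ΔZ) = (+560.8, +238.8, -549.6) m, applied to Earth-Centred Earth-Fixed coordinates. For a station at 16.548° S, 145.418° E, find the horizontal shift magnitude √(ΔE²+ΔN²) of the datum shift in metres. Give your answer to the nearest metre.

At φ = -16.548°, λ = 145.418°: sin φ = -0.284819, cos φ = 0.958581, sin λ = 0.567585, cos λ = -0.823315.
ΔE = −sin λ·ΔX + cos λ·ΔY = −(0.567585)·(560.8) + (-0.823315)·(238.8) = -514.91 m.
ΔN = −sin φ cos λ·ΔX − sin φ sin λ·ΔY + cos φ·ΔZ = −(-0.284819)(-0.823315)(560.8) − (-0.284819)(0.567585)(238.8) + (0.958581)(-549.6) = -619.74 m.
Horizontal magnitude = √(ΔE² + ΔN²) = √((-514.91)² + (-619.74)²) = 805.73 m.

806 m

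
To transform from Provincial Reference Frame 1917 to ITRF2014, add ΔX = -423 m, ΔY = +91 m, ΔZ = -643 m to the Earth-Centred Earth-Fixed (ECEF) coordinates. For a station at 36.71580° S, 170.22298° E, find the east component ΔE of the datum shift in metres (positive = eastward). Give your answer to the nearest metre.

ΔE = -18 m

The local east axis at (φ, λ) is (−sin λ, cos λ, 0), so ΔE = −sin(170.22298°)·(-423) + cos(170.22298°)·91 = -17.85 m.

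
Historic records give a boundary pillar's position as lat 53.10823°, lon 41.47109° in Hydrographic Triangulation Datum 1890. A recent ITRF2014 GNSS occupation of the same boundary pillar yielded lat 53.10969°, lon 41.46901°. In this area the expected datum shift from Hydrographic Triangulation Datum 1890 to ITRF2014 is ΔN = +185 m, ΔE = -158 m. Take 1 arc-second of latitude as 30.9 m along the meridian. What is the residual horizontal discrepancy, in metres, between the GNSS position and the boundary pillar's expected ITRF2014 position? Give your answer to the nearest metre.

30 m

Observed coordinate differences: Δφ = +0.00146°, Δλ = -0.00208°.
Converting to metres (1° lat = 111240 m, cos φ = 0.600305): observed ΔN = 162.4 m, observed ΔE = -138.9 m.
Subtracting the expected shift leaves a residual of 162.4 − (185) = -22.6 m north and -138.9 − (-158) = 19.1 m east.
Residual distance = √((-22.6)² + 19.1²) = 29.6 m.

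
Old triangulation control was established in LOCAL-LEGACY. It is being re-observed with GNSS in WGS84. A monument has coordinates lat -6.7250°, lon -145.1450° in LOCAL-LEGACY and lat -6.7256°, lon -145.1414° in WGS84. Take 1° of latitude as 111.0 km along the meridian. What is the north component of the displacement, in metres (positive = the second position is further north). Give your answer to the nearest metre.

Δφ = -6.7256° − -6.7250° = -0.0006°; Δλ = -145.1414° − -145.1450° = +0.0036°.
ΔN = Δφ × 111000 = -66.6 m; ΔE = Δλ × 111000 × cos(-6.7250°) = +0.0036 × 111000 × 0.993120 = 396.9 m.

ΔN = -67 m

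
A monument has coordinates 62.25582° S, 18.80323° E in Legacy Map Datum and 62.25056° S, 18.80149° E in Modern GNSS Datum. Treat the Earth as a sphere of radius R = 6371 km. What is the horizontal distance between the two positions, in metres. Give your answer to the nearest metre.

592 m

Δφ = -62.25056° − -62.25582° = +0.00526°; Δλ = 18.80149° − 18.80323° = -0.00174°.
1° along a meridian = πR/180 = 111195 m.
ΔN = Δφ × 111195 = 584.9 m; ΔE = Δλ × 111195 × cos(-62.25582°) = -0.00174 × 111195 × 0.465525 = -90.1 m.
Distance = √(ΔE² + ΔN²) = √((-90.1)² + 584.9²) = 591.8 m.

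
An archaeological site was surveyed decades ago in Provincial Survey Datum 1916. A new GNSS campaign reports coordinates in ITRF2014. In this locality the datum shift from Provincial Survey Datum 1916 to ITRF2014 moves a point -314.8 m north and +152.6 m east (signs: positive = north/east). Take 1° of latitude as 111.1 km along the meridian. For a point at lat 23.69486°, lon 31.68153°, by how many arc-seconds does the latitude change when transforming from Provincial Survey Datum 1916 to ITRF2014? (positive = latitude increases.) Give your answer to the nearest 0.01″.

1° of latitude = 111.1 km, so Δφ = -314.8 / 111100 = -0.0028335° = -10.201″.

Δφ = -10.20″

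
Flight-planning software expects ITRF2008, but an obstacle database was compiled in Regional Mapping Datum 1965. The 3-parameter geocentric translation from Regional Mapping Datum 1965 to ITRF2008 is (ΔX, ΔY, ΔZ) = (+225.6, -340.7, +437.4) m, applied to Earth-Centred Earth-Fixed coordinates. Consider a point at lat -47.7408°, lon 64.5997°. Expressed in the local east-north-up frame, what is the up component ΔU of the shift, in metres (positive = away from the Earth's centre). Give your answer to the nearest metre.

ΔU = -466 m

The local up (radial) axis is (cos φ cos λ, cos φ sin λ, sin φ), giving ΔU = 65.076 − 206.968 − 323.724 = -465.62 m.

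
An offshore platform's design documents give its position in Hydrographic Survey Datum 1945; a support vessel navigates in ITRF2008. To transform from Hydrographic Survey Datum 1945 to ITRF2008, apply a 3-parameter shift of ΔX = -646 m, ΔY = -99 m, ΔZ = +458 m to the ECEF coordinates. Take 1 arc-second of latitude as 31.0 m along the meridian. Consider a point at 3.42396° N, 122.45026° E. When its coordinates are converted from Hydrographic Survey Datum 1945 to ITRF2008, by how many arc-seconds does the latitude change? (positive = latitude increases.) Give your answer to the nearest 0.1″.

sin φ = 0.059724, cos φ = 0.998215, sin λ = 0.843858, cos λ = -0.536567.
North component: ΔN = −sin φ cos λ·ΔX − sin φ sin λ·ΔY + cos φ·ΔZ = −(0.059724)(-0.536567)(-646) − (0.059724)(0.843858)(-99) + (0.998215)(458) = 441.47 m.
1° of latitude spans 3600 × 31.00 = 111600 m, so Δφ = 441.47 / 111600 × 3600 = 14.241″.

Δφ = 14.2″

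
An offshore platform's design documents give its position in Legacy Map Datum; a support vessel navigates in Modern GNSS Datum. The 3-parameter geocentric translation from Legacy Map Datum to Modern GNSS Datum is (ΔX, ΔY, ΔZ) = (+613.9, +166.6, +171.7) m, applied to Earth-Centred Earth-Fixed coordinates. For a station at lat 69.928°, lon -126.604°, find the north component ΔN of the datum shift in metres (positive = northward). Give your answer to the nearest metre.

ΔN = 528 m

At φ = 69.928°, λ = -126.604°: sin φ = 0.939262, cos φ = 0.343201, sin λ = -0.802776, cos λ = -0.596281.
ΔN = −sin φ cos λ·ΔX − sin φ sin λ·ΔY + cos φ·ΔZ = −(0.939262)(-0.596281)(613.9) − (0.939262)(-0.802776)(166.6) + (0.343201)(171.7) = 528.37 m.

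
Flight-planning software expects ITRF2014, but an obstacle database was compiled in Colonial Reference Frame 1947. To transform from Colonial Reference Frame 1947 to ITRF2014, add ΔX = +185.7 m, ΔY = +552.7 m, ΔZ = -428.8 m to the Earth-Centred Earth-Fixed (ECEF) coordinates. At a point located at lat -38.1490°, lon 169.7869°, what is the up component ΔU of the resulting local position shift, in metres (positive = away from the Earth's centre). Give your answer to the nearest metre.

The local up (radial) axis is (cos φ cos λ, cos φ sin λ, sin φ), giving ΔU = -143.722 + 77.067 + 264.873 = 198.22 m.

ΔU = 198 m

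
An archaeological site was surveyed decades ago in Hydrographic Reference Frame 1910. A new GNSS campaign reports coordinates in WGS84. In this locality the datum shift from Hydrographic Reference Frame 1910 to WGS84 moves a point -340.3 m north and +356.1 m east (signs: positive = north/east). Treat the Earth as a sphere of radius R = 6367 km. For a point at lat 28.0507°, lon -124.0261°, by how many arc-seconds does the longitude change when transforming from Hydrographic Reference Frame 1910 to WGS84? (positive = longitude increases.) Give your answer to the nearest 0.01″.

Δλ = 13.07″

At latitude 28.0507°, cos φ = 0.882532.
One radian of longitude at latitude φ spans R cos φ, so Δλ = ΔE / (R cos φ) = 356.1 / (6367000 × 0.882532) = 6.3373e-05 rad = 13.072″.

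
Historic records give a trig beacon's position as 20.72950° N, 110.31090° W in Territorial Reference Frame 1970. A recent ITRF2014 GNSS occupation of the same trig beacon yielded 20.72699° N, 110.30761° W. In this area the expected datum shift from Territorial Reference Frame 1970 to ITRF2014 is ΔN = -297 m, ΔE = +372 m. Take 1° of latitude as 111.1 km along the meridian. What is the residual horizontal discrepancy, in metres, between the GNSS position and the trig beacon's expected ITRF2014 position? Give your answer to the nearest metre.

Observed coordinate differences: Δφ = -0.00251°, Δλ = +0.00329°.
Converting to metres (1° lat = 111100 m, cos φ = 0.935262): observed ΔN = -278.9 m, observed ΔE = 341.9 m.
Subtracting the expected shift leaves a residual of -278.9 − (-297) = 18.1 m north and 341.9 − (372) = -30.1 m east.
Residual distance = √(18.1² + (-30.1)²) = 35.2 m.

35 m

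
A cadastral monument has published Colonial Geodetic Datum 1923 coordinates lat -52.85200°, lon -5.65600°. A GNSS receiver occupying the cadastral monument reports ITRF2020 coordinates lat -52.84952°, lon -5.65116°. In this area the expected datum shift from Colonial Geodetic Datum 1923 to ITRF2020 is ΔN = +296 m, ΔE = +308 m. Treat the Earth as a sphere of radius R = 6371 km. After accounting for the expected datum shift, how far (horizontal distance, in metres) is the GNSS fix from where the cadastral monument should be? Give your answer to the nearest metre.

26 m

Observed coordinate differences: Δφ = +0.00248°, Δλ = +0.00484°.
Converting to metres (1° lat = 111195 m, cos φ = 0.603876): observed ΔN = 275.8 m, observed ΔE = 325.0 m.
Subtracting the expected shift leaves a residual of 275.8 − (296) = -20.2 m north and 325.0 − (308) = 17.0 m east.
Residual distance = √((-20.2)² + 17.0²) = 26.4 m.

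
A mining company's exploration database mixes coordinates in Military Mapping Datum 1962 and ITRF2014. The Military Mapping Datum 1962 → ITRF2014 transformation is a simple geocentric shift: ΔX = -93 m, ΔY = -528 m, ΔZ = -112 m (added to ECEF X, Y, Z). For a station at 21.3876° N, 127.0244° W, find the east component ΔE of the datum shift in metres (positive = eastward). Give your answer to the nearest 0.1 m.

ΔE = 243.7 m

At φ = 21.3876°, λ = -127.0244°: sin φ = 0.364675, cos φ = 0.931135, sin λ = -0.798379, cos λ = -0.602155.
ΔE = −sin λ·ΔX + cos λ·ΔY = −(-0.798379)·(-93) + (-0.602155)·(-528) = 243.69 m.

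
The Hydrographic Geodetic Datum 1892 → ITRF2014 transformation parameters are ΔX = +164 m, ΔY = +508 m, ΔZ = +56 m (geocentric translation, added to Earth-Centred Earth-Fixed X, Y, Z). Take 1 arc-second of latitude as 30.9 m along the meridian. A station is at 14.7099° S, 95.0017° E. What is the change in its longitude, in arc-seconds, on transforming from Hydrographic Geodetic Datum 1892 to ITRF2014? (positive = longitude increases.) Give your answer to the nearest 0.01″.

sin φ = -0.253925, cos φ = 0.967224, sin λ = 0.996192, cos λ = -0.087185.
East component: ΔE = −sin λ·ΔX + cos λ·ΔY = −(0.996192)(164) + (-0.087185)(508) = -207.67 m.
1° of latitude spans 3600 × 30.90 = 111240 m; at latitude φ, 1° of longitude spans that × cos φ = 107594.0 m, so Δλ = -207.67 / 107594.0 × 3600 = -6.948″.

Δλ = -6.95″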